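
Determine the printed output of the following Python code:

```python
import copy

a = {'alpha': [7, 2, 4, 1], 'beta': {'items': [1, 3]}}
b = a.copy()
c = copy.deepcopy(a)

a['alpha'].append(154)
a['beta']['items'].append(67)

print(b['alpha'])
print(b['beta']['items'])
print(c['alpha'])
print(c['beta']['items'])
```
[7, 2, 4, 1, 154]
[1, 3, 67]
[7, 2, 4, 1]
[1, 3]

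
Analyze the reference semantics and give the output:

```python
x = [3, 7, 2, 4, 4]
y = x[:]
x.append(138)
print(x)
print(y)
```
[3, 7, 2, 4, 4, 138]
[3, 7, 2, 4, 4]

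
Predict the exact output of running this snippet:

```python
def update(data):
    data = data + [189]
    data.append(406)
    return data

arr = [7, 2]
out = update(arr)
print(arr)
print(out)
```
[7, 2]
[7, 2, 189, 406]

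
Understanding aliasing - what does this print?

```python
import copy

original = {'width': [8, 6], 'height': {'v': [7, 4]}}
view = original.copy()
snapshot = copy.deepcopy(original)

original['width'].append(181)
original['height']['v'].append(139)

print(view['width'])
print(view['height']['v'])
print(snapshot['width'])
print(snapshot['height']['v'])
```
[8, 6, 181]
[7, 4, 139]
[8, 6]
[7, 4]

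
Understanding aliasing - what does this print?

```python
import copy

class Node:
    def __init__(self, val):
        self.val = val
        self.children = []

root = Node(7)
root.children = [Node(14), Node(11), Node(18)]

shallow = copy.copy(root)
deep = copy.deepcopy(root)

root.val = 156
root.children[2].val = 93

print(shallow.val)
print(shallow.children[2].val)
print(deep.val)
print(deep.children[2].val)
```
7
93
7
18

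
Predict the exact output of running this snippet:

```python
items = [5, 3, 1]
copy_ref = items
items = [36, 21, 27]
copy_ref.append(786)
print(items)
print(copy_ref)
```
[36, 21, 27]
[5, 3, 1, 786]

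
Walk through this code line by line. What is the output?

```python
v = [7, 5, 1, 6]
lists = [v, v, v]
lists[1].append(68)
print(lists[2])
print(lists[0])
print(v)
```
[7, 5, 1, 6, 68]
[7, 5, 1, 6, 68]
[7, 5, 1, 6, 68]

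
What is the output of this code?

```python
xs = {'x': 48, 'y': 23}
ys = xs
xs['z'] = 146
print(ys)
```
{'x': 48, 'y': 23, 'z': 146}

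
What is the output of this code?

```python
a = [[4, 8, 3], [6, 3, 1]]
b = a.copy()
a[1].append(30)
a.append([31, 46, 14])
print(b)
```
[[4, 8, 3], [6, 3, 1, 30]]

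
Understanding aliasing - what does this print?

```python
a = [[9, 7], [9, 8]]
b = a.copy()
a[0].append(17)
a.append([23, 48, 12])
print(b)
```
[[9, 7, 17], [9, 8]]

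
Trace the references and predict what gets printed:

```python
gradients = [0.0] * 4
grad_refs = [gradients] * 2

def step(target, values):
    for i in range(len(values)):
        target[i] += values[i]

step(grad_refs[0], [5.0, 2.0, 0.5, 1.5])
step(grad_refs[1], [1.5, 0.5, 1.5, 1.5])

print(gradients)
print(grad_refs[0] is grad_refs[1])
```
[6.5, 2.5, 2.0, 3.0]
True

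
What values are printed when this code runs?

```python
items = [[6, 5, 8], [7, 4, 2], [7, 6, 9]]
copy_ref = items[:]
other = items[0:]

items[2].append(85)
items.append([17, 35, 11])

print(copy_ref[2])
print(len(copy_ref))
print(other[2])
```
[7, 6, 9, 85]
3
[7, 6, 9, 85]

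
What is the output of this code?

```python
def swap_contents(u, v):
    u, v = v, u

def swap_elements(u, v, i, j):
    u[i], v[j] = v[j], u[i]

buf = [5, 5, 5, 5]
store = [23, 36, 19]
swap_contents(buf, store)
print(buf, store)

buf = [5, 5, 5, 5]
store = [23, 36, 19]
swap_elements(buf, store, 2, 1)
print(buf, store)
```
[5, 5, 5, 5] [23, 36, 19]
[5, 5, 36, 5] [23, 5, 19]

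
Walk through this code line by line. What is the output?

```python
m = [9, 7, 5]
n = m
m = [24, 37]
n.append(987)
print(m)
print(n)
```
[24, 37]
[9, 7, 5, 987]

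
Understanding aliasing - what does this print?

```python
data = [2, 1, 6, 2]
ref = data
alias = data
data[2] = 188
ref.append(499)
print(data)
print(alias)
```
[2, 1, 188, 2, 499]
[2, 1, 188, 2, 499]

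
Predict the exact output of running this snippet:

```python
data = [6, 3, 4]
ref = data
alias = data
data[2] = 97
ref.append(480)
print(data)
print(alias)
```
[6, 3, 97, 480]
[6, 3, 97, 480]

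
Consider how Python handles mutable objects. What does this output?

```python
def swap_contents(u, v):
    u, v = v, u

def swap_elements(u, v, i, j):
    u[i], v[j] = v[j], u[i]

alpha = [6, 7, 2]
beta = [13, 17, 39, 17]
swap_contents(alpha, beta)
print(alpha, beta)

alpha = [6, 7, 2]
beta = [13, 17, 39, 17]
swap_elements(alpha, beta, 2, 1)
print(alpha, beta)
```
[6, 7, 2] [13, 17, 39, 17]
[6, 7, 17] [13, 2, 39, 17]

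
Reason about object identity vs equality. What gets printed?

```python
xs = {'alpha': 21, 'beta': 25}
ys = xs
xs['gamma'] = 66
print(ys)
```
{'alpha': 21, 'beta': 25, 'gamma': 66}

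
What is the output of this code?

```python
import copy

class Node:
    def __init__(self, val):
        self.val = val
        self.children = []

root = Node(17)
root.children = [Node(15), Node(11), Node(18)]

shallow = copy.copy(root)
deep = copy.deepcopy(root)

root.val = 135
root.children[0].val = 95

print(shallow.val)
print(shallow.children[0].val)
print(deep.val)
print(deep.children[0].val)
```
17
95
17
15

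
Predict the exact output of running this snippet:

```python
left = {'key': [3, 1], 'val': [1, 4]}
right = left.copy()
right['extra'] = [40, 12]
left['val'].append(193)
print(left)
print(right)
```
{'key': [3, 1], 'val': [1, 4, 193]}
{'key': [3, 1], 'val': [1, 4, 193], 'extra': [40, 12]}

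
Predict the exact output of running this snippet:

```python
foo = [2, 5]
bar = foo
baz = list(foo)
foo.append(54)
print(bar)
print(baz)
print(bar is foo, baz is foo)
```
[2, 5, 54]
[2, 5]
True False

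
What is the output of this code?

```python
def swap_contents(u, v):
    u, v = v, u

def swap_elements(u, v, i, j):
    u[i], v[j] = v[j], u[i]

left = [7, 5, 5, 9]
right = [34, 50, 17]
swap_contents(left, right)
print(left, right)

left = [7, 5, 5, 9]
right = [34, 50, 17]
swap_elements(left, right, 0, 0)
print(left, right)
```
[7, 5, 5, 9] [34, 50, 17]
[34, 5, 5, 9] [7, 50, 17]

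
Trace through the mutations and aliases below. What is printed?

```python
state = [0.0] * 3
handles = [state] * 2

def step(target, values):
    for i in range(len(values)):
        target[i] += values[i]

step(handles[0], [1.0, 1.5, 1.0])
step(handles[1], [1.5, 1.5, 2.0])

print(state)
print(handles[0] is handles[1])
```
[2.5, 3.0, 3.0]
True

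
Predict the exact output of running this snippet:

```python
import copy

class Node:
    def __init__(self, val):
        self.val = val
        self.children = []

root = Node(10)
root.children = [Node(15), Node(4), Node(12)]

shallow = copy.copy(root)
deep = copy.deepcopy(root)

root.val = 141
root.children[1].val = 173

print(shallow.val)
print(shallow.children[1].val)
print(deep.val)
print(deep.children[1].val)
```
10
173
10
4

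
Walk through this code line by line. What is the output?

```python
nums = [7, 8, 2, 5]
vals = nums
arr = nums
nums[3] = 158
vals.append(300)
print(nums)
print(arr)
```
[7, 8, 2, 158, 300]
[7, 8, 2, 158, 300]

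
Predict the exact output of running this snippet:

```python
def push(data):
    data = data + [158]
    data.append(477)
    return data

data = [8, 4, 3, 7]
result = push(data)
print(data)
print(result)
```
[8, 4, 3, 7]
[8, 4, 3, 7, 158, 477]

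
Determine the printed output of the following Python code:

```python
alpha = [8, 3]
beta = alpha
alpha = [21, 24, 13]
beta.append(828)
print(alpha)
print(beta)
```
[21, 24, 13]
[8, 3, 828]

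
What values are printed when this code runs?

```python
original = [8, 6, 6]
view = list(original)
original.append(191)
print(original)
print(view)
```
[8, 6, 6, 191]
[8, 6, 6]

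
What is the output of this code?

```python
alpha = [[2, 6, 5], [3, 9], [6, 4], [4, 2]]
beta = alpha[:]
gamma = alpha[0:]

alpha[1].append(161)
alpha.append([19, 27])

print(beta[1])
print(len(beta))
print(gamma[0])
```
[3, 9, 161]
4
[2, 6, 5]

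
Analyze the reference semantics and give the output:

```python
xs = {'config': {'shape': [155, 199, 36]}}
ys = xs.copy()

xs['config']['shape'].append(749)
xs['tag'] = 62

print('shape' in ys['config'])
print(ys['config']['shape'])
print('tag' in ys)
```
True
[155, 199, 36, 749]
False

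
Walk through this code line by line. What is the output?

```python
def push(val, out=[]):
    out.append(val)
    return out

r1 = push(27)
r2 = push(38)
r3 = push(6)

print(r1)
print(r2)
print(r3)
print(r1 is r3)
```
[27, 38, 6]
[27, 38, 6]
[27, 38, 6]
True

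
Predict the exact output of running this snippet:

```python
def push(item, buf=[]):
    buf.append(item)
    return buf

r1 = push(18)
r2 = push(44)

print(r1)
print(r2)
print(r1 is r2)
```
[18, 44]
[18, 44]
True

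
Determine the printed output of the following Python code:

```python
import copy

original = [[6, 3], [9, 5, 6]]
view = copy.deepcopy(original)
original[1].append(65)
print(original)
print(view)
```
[[6, 3], [9, 5, 6, 65]]
[[6, 3], [9, 5, 6]]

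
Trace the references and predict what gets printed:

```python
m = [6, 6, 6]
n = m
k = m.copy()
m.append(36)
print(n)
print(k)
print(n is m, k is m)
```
[6, 6, 6, 36]
[6, 6, 6]
True False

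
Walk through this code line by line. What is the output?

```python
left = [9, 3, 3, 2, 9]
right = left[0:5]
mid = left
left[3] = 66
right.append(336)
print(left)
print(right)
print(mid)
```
[9, 3, 3, 66, 9]
[9, 3, 3, 2, 9, 336]
[9, 3, 3, 66, 9]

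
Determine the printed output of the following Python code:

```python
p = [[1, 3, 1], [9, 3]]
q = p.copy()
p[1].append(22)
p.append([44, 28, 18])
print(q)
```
[[1, 3, 1], [9, 3, 22]]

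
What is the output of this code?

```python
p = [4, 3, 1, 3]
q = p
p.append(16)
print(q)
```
[4, 3, 1, 3, 16]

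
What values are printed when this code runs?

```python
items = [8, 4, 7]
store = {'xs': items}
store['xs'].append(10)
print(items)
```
[8, 4, 7, 10]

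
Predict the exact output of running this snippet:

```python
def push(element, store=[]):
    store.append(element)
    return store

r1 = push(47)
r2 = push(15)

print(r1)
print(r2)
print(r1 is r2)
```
[47, 15]
[47, 15]
True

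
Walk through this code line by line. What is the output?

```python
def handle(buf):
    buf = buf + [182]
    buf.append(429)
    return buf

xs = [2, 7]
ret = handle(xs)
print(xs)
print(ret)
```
[2, 7]
[2, 7, 182, 429]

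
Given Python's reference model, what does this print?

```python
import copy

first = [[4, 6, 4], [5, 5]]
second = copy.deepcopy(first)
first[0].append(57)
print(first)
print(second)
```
[[4, 6, 4, 57], [5, 5]]
[[4, 6, 4], [5, 5]]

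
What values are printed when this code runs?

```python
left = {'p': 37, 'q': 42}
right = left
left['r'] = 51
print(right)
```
{'p': 37, 'q': 42, 'r': 51}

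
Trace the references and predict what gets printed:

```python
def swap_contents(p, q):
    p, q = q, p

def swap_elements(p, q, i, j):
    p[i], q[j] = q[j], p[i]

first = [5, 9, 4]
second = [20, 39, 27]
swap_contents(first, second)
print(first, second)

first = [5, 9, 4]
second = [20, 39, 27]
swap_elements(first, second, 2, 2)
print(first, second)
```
[5, 9, 4] [20, 39, 27]
[5, 9, 27] [20, 39, 4]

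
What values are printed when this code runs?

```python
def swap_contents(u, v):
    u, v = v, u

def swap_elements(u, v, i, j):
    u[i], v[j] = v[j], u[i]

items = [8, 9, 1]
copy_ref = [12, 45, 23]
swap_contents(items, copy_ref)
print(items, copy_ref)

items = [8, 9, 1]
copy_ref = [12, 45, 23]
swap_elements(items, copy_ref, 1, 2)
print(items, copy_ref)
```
[8, 9, 1] [12, 45, 23]
[8, 23, 1] [12, 45, 9]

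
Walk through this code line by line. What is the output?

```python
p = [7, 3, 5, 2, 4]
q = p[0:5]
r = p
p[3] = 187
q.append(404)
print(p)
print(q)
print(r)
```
[7, 3, 5, 187, 4]
[7, 3, 5, 2, 4, 404]
[7, 3, 5, 187, 4]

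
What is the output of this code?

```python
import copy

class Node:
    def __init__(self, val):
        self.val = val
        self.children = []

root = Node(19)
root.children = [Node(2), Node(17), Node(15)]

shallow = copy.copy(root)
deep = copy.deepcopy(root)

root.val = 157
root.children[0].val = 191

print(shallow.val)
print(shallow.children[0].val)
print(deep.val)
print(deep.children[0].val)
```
19
191
19
2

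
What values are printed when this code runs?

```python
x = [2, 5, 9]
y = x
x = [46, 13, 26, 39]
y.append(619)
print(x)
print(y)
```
[46, 13, 26, 39]
[2, 5, 9, 619]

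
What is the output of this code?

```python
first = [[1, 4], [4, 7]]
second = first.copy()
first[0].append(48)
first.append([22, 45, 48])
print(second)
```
[[1, 4, 48], [4, 7]]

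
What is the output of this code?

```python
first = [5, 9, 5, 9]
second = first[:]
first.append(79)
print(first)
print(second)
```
[5, 9, 5, 9, 79]
[5, 9, 5, 9]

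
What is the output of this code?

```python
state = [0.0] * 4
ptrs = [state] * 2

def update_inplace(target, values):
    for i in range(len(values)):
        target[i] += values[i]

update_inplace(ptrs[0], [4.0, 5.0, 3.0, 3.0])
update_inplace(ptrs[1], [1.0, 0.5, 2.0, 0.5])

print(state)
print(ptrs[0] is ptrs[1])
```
[5.0, 5.5, 5.0, 3.5]
True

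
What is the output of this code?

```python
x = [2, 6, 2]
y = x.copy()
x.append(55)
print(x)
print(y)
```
[2, 6, 2, 55]
[2, 6, 2]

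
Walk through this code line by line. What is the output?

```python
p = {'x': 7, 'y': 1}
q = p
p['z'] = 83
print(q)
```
{'x': 7, 'y': 1, 'z': 83}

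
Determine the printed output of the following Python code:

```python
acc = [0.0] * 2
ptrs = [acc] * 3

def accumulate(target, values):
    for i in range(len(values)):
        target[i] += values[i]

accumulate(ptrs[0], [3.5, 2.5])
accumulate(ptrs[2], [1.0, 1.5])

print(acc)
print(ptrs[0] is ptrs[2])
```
[4.5, 4.0]
True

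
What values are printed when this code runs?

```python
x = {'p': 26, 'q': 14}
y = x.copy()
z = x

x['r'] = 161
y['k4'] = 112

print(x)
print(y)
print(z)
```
{'p': 26, 'q': 14, 'r': 161}
{'p': 26, 'q': 14, 'k4': 112}
{'p': 26, 'q': 14, 'r': 161}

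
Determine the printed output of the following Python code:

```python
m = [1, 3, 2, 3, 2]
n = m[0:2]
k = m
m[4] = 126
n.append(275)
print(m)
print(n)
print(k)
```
[1, 3, 2, 3, 126]
[1, 3, 275]
[1, 3, 2, 3, 126]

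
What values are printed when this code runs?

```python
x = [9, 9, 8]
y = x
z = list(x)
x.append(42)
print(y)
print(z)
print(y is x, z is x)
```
[9, 9, 8, 42]
[9, 9, 8]
True False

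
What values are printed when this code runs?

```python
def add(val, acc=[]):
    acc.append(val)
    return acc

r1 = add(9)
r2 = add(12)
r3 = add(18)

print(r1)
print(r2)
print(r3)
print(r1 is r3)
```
[9, 12, 18]
[9, 12, 18]
[9, 12, 18]
True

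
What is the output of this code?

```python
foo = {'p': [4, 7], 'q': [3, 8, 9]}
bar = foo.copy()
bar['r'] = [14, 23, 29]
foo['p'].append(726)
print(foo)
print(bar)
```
{'p': [4, 7, 726], 'q': [3, 8, 9]}
{'p': [4, 7, 726], 'q': [3, 8, 9], 'r': [14, 23, 29]}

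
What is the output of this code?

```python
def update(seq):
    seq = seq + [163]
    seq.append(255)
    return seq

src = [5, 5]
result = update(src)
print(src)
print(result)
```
[5, 5]
[5, 5, 163, 255]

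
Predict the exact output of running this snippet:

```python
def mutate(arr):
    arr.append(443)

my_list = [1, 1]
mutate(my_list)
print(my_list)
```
[1, 1, 443]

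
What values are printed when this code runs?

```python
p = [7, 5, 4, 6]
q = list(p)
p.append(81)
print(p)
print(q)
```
[7, 5, 4, 6, 81]
[7, 5, 4, 6]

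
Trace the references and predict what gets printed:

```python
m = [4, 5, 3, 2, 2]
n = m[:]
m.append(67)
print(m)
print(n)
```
[4, 5, 3, 2, 2, 67]
[4, 5, 3, 2, 2]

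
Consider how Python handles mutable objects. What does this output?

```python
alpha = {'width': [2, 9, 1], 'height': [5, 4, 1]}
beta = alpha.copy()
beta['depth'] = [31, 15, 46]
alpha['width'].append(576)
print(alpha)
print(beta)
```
{'width': [2, 9, 1, 576], 'height': [5, 4, 1]}
{'width': [2, 9, 1, 576], 'height': [5, 4, 1], 'depth': [31, 15, 46]}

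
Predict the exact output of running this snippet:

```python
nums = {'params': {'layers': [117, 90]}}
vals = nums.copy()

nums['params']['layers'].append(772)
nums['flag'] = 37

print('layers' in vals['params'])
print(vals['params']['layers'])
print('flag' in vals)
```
True
[117, 90, 772]
False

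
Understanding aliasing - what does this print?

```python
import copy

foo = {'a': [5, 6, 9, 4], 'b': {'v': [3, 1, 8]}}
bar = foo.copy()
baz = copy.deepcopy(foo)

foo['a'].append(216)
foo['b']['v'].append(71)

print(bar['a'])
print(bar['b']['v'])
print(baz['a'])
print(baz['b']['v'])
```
[5, 6, 9, 4, 216]
[3, 1, 8, 71]
[5, 6, 9, 4]
[3, 1, 8]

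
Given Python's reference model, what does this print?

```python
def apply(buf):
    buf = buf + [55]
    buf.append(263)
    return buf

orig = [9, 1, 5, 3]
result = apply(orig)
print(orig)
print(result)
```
[9, 1, 5, 3]
[9, 1, 5, 3, 55, 263]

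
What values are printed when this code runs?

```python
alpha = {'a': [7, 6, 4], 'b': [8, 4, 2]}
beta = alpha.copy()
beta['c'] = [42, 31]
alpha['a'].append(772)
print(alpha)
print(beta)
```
{'a': [7, 6, 4, 772], 'b': [8, 4, 2]}
{'a': [7, 6, 4, 772], 'b': [8, 4, 2], 'c': [42, 31]}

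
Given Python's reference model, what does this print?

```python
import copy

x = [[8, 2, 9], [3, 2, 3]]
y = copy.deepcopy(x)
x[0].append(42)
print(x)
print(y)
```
[[8, 2, 9, 42], [3, 2, 3]]
[[8, 2, 9], [3, 2, 3]]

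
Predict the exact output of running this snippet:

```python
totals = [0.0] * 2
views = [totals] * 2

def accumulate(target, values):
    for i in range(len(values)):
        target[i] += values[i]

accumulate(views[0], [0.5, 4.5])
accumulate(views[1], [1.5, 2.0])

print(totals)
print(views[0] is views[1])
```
[2.0, 6.5]
True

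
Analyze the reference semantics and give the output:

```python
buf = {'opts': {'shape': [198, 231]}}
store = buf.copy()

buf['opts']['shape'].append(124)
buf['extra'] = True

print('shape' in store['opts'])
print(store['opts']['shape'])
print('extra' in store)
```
True
[198, 231, 124]
False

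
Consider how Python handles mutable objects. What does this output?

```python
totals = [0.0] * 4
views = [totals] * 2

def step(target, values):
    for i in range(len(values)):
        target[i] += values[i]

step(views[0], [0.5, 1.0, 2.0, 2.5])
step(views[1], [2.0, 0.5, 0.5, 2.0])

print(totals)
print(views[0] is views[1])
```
[2.5, 1.5, 2.5, 4.5]
True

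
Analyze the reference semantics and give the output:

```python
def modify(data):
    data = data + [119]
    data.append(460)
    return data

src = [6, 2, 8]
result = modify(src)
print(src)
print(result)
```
[6, 2, 8]
[6, 2, 8, 119, 460]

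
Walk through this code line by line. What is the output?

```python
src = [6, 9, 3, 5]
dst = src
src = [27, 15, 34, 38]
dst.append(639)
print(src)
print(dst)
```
[27, 15, 34, 38]
[6, 9, 3, 5, 639]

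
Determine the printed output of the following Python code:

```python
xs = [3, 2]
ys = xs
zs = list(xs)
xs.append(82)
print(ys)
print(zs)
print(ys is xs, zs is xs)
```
[3, 2, 82]
[3, 2]
True False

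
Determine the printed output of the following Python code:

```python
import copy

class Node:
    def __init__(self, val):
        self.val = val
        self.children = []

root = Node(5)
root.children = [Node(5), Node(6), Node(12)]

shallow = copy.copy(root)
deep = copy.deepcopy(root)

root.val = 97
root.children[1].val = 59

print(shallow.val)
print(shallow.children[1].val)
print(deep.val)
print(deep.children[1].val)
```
5
59
5
6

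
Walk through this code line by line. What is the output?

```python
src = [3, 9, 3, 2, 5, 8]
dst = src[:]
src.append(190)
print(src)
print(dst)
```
[3, 9, 3, 2, 5, 8, 190]
[3, 9, 3, 2, 5, 8]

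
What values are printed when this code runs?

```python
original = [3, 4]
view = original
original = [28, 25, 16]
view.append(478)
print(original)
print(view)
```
[28, 25, 16]
[3, 4, 478]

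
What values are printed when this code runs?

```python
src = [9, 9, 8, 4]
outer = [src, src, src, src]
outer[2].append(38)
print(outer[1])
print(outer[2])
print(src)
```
[9, 9, 8, 4, 38]
[9, 9, 8, 4, 38]
[9, 9, 8, 4, 38]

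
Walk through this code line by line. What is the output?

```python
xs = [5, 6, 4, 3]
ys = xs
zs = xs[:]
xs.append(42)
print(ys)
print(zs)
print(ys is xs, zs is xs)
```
[5, 6, 4, 3, 42]
[5, 6, 4, 3]
True False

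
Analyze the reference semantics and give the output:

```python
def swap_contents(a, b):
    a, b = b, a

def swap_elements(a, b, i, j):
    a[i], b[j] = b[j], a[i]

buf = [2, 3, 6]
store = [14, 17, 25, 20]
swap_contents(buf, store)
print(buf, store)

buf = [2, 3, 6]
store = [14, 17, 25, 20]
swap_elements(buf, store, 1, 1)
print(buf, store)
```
[2, 3, 6] [14, 17, 25, 20]
[2, 17, 6] [14, 3, 25, 20]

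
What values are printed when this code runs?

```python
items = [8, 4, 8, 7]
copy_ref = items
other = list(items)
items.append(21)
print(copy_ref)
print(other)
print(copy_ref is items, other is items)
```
[8, 4, 8, 7, 21]
[8, 4, 8, 7]
True False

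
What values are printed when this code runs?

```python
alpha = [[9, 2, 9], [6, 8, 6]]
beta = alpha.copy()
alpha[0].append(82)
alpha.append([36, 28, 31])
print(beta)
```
[[9, 2, 9, 82], [6, 8, 6]]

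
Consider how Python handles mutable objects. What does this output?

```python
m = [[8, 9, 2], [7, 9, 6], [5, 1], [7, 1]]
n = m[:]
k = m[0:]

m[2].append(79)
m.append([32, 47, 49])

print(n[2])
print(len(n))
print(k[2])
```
[5, 1, 79]
4
[5, 1, 79]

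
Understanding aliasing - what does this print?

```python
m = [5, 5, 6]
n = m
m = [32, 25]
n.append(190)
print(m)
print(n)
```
[32, 25]
[5, 5, 6, 190]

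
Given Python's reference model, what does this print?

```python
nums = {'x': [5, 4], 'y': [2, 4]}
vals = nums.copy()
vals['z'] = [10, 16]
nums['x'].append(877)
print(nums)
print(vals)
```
{'x': [5, 4, 877], 'y': [2, 4]}
{'x': [5, 4, 877], 'y': [2, 4], 'z': [10, 16]}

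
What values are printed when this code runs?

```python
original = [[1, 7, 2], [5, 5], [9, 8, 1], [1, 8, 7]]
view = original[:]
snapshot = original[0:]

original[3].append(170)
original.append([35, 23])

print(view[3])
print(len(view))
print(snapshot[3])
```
[1, 8, 7, 170]
4
[1, 8, 7, 170]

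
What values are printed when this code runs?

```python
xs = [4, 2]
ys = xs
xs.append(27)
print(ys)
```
[4, 2, 27]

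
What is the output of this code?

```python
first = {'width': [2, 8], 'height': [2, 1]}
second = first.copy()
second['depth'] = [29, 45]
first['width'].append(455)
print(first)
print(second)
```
{'width': [2, 8, 455], 'height': [2, 1]}
{'width': [2, 8, 455], 'height': [2, 1], 'depth': [29, 45]}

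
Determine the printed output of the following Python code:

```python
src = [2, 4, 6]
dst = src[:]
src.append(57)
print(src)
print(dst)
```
[2, 4, 6, 57]
[2, 4, 6]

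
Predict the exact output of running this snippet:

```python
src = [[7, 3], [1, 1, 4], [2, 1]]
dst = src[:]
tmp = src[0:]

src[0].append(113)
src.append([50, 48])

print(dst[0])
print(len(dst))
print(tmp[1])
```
[7, 3, 113]
3
[1, 1, 4]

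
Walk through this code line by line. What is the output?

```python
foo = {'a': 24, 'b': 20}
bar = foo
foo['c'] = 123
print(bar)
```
{'a': 24, 'b': 20, 'c': 123}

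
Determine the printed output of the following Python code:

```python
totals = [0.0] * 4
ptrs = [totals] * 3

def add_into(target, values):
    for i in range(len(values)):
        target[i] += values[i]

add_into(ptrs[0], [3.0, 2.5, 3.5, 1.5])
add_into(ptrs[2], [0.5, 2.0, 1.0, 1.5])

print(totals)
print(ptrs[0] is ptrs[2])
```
[3.5, 4.5, 4.5, 3.0]
True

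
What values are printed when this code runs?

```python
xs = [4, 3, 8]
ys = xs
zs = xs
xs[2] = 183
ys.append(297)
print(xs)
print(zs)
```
[4, 3, 183, 297]
[4, 3, 183, 297]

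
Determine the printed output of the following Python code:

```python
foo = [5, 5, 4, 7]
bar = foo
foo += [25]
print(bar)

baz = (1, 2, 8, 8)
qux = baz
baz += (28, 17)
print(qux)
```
[5, 5, 4, 7, 25]
(1, 2, 8, 8)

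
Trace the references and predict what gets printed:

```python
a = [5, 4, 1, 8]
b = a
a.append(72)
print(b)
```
[5, 4, 1, 8, 72]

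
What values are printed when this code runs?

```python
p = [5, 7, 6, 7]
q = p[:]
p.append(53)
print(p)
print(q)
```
[5, 7, 6, 7, 53]
[5, 7, 6, 7]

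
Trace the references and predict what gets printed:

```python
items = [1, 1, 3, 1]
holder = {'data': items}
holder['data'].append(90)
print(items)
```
[1, 1, 3, 1, 90]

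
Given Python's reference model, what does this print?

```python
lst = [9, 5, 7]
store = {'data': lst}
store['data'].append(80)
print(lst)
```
[9, 5, 7, 80]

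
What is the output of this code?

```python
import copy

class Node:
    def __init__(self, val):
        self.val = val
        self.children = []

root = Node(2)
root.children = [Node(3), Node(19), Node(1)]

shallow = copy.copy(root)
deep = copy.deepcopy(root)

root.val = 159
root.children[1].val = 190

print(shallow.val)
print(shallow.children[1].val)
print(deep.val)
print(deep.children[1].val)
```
2
190
2
19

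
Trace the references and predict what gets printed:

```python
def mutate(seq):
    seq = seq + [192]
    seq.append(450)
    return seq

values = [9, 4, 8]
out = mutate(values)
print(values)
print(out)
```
[9, 4, 8]
[9, 4, 8, 192, 450]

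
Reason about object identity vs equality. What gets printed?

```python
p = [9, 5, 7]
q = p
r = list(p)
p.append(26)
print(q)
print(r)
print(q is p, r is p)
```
[9, 5, 7, 26]
[9, 5, 7]
True False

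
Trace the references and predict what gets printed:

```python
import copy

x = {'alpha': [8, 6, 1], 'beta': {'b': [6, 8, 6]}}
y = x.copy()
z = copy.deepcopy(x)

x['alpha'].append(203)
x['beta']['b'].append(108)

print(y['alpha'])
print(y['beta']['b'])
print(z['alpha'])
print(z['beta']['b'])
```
[8, 6, 1, 203]
[6, 8, 6, 108]
[8, 6, 1]
[6, 8, 6]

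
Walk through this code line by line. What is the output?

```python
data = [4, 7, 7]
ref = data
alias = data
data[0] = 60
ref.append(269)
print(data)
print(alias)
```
[60, 7, 7, 269]
[60, 7, 7, 269]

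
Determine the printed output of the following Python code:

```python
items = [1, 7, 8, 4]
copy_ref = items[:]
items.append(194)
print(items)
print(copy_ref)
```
[1, 7, 8, 4, 194]
[1, 7, 8, 4]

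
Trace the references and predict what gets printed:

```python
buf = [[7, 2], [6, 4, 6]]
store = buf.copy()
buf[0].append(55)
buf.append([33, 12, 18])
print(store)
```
[[7, 2, 55], [6, 4, 6]]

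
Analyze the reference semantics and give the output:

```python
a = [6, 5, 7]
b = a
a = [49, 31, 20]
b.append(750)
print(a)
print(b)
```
[49, 31, 20]
[6, 5, 7, 750]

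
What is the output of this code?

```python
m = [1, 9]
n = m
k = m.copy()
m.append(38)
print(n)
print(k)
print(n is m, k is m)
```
[1, 9, 38]
[1, 9]
True False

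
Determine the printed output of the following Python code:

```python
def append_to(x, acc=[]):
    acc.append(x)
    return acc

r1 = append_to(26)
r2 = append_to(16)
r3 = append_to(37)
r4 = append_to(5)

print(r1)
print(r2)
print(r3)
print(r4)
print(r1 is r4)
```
[26, 16, 37, 5]
[26, 16, 37, 5]
[26, 16, 37, 5]
[26, 16, 37, 5]
True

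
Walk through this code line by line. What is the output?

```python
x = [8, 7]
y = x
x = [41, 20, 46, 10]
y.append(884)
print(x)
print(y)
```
[41, 20, 46, 10]
[8, 7, 884]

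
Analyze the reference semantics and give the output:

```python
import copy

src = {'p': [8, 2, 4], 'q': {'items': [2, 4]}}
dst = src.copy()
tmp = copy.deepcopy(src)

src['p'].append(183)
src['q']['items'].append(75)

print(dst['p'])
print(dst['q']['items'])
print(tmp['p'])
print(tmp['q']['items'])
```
[8, 2, 4, 183]
[2, 4, 75]
[8, 2, 4]
[2, 4]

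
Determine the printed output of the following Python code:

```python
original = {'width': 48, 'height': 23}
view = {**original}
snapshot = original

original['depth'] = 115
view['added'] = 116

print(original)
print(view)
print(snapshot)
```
{'width': 48, 'height': 23, 'depth': 115}
{'width': 48, 'height': 23, 'added': 116}
{'width': 48, 'height': 23, 'depth': 115}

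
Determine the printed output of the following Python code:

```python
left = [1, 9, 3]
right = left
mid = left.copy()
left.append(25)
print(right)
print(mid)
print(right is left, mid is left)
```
[1, 9, 3, 25]
[1, 9, 3]
True False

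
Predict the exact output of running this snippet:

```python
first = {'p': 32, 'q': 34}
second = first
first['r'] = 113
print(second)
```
{'p': 32, 'q': 34, 'r': 113}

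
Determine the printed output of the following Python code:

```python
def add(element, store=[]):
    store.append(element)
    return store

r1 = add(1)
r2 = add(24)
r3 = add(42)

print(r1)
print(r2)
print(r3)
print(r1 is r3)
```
[1, 24, 42]
[1, 24, 42]
[1, 24, 42]
True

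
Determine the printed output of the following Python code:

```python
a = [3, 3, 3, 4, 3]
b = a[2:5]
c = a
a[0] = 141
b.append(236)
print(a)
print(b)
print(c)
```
[141, 3, 3, 4, 3]
[3, 4, 3, 236]
[141, 3, 3, 4, 3]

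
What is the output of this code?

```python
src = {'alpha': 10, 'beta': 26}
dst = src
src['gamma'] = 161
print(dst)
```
{'alpha': 10, 'beta': 26, 'gamma': 161}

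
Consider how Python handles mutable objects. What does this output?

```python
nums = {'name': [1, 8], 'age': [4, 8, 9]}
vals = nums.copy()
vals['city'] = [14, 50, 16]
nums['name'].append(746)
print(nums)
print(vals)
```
{'name': [1, 8, 746], 'age': [4, 8, 9]}
{'name': [1, 8, 746], 'age': [4, 8, 9], 'city': [14, 50, 16]}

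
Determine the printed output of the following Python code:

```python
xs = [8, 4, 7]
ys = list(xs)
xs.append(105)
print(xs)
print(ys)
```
[8, 4, 7, 105]
[8, 4, 7]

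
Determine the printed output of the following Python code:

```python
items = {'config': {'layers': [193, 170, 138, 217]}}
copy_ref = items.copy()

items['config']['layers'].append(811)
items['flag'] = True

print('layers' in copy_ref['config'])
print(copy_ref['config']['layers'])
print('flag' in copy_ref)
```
True
[193, 170, 138, 217, 811]
False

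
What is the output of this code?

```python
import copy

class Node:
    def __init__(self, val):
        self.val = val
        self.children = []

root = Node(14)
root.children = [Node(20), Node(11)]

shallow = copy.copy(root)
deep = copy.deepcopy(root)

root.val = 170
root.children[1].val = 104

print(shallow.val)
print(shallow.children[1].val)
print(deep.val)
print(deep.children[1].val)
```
14
104
14
11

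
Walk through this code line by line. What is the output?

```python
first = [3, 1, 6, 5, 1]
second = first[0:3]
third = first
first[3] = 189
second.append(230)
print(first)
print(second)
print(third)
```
[3, 1, 6, 189, 1]
[3, 1, 6, 230]
[3, 1, 6, 189, 1]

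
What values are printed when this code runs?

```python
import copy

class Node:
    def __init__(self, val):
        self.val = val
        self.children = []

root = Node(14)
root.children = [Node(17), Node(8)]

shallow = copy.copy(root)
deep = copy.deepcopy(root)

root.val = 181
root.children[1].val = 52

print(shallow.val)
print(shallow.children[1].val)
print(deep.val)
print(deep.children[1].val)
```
14
52
14
8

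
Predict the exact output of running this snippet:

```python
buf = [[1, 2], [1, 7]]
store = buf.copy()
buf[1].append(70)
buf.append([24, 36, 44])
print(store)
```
[[1, 2], [1, 7, 70]]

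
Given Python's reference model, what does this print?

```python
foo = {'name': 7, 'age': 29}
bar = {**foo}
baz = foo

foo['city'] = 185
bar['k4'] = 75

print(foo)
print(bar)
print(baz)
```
{'name': 7, 'age': 29, 'city': 185}
{'name': 7, 'age': 29, 'k4': 75}
{'name': 7, 'age': 29, 'city': 185}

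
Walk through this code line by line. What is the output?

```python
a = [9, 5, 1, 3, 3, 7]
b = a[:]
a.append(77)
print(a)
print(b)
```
[9, 5, 1, 3, 3, 7, 77]
[9, 5, 1, 3, 3, 7]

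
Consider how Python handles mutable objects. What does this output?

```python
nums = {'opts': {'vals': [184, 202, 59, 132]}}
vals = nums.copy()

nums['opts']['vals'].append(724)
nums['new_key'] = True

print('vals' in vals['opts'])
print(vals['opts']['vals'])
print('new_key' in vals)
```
True
[184, 202, 59, 132, 724]
False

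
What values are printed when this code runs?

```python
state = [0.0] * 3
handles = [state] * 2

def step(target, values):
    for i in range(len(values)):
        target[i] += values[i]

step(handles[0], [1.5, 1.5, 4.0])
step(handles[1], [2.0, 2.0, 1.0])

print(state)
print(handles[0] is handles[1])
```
[3.5, 3.5, 5.0]
True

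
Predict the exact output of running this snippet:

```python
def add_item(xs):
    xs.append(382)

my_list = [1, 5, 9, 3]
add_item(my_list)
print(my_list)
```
[1, 5, 9, 3, 382]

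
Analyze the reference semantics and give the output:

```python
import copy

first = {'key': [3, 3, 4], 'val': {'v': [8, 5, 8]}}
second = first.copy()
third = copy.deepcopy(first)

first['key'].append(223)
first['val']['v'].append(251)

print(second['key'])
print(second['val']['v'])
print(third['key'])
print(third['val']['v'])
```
[3, 3, 4, 223]
[8, 5, 8, 251]
[3, 3, 4]
[8, 5, 8]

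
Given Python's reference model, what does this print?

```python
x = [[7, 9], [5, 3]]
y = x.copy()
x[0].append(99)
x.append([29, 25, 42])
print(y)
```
[[7, 9, 99], [5, 3]]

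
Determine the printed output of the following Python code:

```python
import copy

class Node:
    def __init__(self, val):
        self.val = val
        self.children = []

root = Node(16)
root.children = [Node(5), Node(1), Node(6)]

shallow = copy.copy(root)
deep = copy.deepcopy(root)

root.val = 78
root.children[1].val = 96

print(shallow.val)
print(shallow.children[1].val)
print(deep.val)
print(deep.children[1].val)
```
16
96
16
1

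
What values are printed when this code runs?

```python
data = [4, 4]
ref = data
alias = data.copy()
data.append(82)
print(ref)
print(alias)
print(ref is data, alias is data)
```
[4, 4, 82]
[4, 4]
True False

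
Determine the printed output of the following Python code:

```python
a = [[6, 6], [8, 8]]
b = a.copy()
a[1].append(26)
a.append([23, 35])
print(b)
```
[[6, 6], [8, 8, 26]]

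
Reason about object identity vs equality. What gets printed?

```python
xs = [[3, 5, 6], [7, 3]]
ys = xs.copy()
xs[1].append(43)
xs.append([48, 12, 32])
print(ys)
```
[[3, 5, 6], [7, 3, 43]]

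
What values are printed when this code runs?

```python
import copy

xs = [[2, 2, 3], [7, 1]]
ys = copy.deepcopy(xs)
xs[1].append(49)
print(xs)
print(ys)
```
[[2, 2, 3], [7, 1, 49]]
[[2, 2, 3], [7, 1]]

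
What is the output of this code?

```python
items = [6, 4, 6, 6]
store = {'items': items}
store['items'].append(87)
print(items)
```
[6, 4, 6, 6, 87]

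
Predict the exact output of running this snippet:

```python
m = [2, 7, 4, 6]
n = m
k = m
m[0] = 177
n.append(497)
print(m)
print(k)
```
[177, 7, 4, 6, 497]
[177, 7, 4, 6, 497]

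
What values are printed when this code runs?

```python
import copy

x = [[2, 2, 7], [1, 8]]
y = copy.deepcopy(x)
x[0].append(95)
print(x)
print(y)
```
[[2, 2, 7, 95], [1, 8]]
[[2, 2, 7], [1, 8]]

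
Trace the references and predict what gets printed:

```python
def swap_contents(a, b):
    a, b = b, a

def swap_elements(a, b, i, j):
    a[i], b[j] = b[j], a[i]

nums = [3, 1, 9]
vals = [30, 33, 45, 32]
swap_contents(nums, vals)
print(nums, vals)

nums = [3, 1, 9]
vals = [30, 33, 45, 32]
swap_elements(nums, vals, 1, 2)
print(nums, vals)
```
[3, 1, 9] [30, 33, 45, 32]
[3, 45, 9] [30, 33, 1, 32]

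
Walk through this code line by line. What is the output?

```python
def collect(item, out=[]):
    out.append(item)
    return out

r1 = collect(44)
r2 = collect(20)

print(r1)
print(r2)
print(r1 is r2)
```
[44, 20]
[44, 20]
True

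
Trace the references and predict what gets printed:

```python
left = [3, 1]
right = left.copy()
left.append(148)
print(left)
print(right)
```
[3, 1, 148]
[3, 1]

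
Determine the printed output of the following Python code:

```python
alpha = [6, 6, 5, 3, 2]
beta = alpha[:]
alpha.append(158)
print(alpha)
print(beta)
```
[6, 6, 5, 3, 2, 158]
[6, 6, 5, 3, 2]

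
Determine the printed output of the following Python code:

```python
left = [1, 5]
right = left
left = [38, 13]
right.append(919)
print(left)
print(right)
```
[38, 13]
[1, 5, 919]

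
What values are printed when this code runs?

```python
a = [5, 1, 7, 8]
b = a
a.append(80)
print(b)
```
[5, 1, 7, 8, 80]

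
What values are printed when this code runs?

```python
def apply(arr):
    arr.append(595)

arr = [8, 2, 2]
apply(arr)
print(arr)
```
[8, 2, 2, 595]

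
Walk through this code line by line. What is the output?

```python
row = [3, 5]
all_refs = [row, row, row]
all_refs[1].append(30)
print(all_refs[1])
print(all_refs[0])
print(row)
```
[3, 5, 30]
[3, 5, 30]
[3, 5, 30]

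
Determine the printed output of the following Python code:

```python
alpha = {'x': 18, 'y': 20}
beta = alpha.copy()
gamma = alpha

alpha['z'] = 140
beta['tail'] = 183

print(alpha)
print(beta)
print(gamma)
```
{'x': 18, 'y': 20, 'z': 140}
{'x': 18, 'y': 20, 'tail': 183}
{'x': 18, 'y': 20, 'z': 140}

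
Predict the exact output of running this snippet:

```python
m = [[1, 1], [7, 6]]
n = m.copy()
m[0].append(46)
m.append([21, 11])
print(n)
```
[[1, 1, 46], [7, 6]]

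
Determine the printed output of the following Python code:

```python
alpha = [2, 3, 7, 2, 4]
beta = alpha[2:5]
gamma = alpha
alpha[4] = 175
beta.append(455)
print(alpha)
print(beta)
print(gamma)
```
[2, 3, 7, 2, 175]
[7, 2, 4, 455]
[2, 3, 7, 2, 175]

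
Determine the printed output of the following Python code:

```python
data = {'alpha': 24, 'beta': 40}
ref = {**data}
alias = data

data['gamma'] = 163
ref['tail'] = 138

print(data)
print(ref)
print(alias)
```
{'alpha': 24, 'beta': 40, 'gamma': 163}
{'alpha': 24, 'beta': 40, 'tail': 138}
{'alpha': 24, 'beta': 40, 'gamma': 163}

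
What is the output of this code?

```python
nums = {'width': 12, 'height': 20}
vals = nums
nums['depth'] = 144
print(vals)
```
{'width': 12, 'height': 20, 'depth': 144}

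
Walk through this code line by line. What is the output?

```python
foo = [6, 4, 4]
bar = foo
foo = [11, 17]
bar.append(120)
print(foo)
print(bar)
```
[11, 17]
[6, 4, 4, 120]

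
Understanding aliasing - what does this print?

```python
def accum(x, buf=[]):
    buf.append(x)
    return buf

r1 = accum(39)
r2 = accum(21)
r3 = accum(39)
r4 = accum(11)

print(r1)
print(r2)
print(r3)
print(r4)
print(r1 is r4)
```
[39, 21, 39, 11]
[39, 21, 39, 11]
[39, 21, 39, 11]
[39, 21, 39, 11]
True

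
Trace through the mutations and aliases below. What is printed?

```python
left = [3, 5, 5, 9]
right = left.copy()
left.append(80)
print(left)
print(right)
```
[3, 5, 5, 9, 80]
[3, 5, 5, 9]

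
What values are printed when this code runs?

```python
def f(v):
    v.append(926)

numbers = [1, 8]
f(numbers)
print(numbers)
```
[1, 8, 926]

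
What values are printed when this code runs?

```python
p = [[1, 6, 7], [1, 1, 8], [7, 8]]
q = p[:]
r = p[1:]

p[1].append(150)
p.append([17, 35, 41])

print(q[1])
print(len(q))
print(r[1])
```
[1, 1, 8, 150]
3
[7, 8]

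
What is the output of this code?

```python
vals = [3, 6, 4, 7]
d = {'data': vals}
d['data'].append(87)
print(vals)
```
[3, 6, 4, 7, 87]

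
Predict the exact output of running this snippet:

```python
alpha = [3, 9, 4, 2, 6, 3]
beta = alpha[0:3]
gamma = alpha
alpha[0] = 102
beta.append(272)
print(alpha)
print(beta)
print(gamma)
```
[102, 9, 4, 2, 6, 3]
[3, 9, 4, 272]
[102, 9, 4, 2, 6, 3]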